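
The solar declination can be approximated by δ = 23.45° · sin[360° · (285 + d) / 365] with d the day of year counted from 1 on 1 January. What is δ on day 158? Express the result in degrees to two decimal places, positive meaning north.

360 × (285 + 158) / 365 = 436.932°; sin(436.932°) = 0.9741.
δ = 23.45 × 0.9741 = 22.843° ≈ +22.84°.

+22.84°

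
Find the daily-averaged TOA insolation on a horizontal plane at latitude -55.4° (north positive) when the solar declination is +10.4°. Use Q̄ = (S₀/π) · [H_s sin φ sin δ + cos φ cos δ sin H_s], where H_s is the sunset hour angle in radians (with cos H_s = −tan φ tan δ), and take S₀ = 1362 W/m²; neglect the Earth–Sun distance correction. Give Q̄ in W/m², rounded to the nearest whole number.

−tan φ tan δ = −(-1.4496)(0.1835) = 0.2660; H_s = arccos(0.2660) = 74.57°. In radians, H_s = 1.3015.
H_s sin φ sin δ = 1.3015 × -0.8231 × 0.1805 = -0.1934.
cos φ cos δ sin H_s = 0.5678 × 0.9836 × 0.9640 = 0.5384.
Q̄ = (1362/π) × (-0.1934 + 0.5384) = 433.54 × 0.3450 = 149.57 W/m².

150 W/m²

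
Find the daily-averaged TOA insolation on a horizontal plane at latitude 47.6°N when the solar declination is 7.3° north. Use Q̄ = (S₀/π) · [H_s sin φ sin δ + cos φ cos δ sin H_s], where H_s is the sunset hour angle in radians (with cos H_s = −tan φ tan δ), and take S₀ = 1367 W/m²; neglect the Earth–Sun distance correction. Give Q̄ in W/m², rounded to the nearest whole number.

358 W/m²

The sunset hour angle satisfies cos H_s = −tan φ tan δ = -0.1403, giving H_s = 98.07°. In radians, H_s = 1.7116.
H_s sin φ sin δ = 1.7116 × 0.7385 × 0.1271 = 0.1607.
cos φ cos δ sin H_s = 0.6743 × 0.9919 × 0.9901 = 0.6622.
Q̄ = (1367/π) × (0.1607 + 0.6622) = 435.13 × 0.8229 = 358.07 W/m².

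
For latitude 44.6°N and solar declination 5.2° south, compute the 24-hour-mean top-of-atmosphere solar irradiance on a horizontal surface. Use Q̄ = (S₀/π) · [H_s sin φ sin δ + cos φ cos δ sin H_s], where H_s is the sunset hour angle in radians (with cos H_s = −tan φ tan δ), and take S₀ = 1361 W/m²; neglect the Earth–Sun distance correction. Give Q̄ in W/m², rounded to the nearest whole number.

The sunset hour angle satisfies cos H_s = −tan φ tan δ = 0.0897, giving H_s = 84.85°. In radians, H_s = 1.4809.
H_s sin φ sin δ = 1.4809 × 0.7022 × -0.0906 = -0.0942.
cos φ cos δ sin H_s = 0.7120 × 0.9959 × 0.9960 = 0.7062.
Q̄ = (1361/π) × (-0.0942 + 0.7062) = 433.22 × 0.6120 = 265.13 W/m².

265 W/m²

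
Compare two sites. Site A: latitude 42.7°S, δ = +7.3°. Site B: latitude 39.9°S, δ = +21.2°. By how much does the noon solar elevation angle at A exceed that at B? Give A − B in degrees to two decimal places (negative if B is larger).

A: 90° − |-42.7 − (7.3)| = 40.00°.
B: 90° − |-39.9 − (21.2)| = 28.90°.
A − B = 40.00 − 28.90 = 11.10°.

+11.10°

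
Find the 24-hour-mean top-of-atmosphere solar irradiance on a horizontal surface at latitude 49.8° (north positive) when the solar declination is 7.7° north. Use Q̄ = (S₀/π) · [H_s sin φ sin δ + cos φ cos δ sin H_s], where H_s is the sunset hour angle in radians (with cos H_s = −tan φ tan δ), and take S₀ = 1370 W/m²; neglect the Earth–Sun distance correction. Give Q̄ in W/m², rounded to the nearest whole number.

The sunset hour angle satisfies cos H_s = −tan φ tan δ = -0.1600, giving H_s = 99.21°. In radians, H_s = 1.7315.
H_s sin φ sin δ = 1.7315 × 0.7638 × 0.1340 = 0.1772.
cos φ cos δ sin H_s = 0.6455 × 0.9910 × 0.9871 = 0.6314.
Q̄ = (1370/π) × (0.1772 + 0.6314) = 436.08 × 0.8086 = 352.61 W/m².

353 W/m²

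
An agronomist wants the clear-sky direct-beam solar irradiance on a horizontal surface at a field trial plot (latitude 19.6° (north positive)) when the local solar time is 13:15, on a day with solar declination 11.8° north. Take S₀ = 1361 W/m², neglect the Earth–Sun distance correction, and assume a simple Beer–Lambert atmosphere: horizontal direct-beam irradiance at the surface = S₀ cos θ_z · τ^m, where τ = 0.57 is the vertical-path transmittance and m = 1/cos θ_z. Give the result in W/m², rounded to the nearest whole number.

706 W/m²

Hour angle H = 15° × (13.25 − 12) = 18.75°.
With φ = 19.6°, δ = 11.8°, H = 18.75°: sin φ sin δ = 0.0686, cos φ cos δ cos H = 0.8732, so cos θ_z = 0.9418.
Air mass m = 1/cos θ_z = 1/0.9418 = 1.062; τ^m = 0.57^1.062 = 0.5505.
Surface direct beam = 1361 × 0.9418 × 0.5505 = 705.63 W/m².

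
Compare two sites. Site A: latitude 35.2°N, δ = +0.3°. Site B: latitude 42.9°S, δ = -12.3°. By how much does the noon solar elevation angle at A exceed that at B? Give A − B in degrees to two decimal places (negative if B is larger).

A: 90° − |35.2 − (0.3)| = 55.10°.
B: 90° − |-42.9 − (-12.3)| = 59.40°.
A − B = 55.10 − 59.40 = -4.30°.

-4.30°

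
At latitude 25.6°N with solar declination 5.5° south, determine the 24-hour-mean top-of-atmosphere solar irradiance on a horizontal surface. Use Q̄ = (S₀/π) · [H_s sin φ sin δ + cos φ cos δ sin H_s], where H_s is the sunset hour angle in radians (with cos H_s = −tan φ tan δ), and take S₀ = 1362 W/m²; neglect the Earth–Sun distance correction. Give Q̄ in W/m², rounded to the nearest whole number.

361 W/m²

−tan φ tan δ = −(0.4791)(-0.0963) = 0.0461; H_s = arccos(0.0461) = 87.36°. In radians, H_s = 1.5247.
H_s sin φ sin δ = 1.5247 × 0.4321 × -0.0958 = -0.0631.
cos φ cos δ sin H_s = 0.9018 × 0.9954 × 0.9989 = 0.8967.
Q̄ = (1362/π) × (-0.0631 + 0.8967) = 433.54 × 0.8336 = 361.40 W/m².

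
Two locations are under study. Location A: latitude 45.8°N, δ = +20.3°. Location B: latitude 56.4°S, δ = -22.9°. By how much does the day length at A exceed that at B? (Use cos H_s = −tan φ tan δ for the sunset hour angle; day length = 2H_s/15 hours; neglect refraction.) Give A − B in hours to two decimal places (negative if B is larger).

-2.28 h

A: H_s = arccos(−tan 45.8° · tan 20.3°) = 112.36°, so 2H_s/15 = 14.9813 h.
B: H_s = arccos(−tan -56.4° · tan -22.9°) = 129.48°, so 2H_s/15 = 17.2640 h.
A − B = 14.9813 − 17.2640 = -2.2827 h.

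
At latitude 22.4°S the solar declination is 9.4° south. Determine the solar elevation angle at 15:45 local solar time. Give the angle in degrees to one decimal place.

Hour angle H = 15° × (15.75 − 12) = 56.25°.
cos θ_z = sin(-22.4°) sin(-9.4°) + cos(-22.4°) cos(-9.4°) cos(56.25°) = 0.0622 + 0.5068 = 0.5690.
θ_z = arccos(0.5690) = 55.32°, so the elevation is 90° − 55.32° = 34.68°.

34.7°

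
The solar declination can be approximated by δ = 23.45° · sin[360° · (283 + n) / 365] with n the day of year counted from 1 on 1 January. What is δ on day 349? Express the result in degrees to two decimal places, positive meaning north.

-23.29°

360 × (283 + 349) / 365 = 623.342°; sin(623.342°) = -0.9933.
δ = 23.45 × -0.9933 = -23.293° ≈ -23.29°.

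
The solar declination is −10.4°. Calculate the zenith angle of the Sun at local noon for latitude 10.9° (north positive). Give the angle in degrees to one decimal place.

At local solar noon the hour angle is zero, so the zenith angle is |φ − δ| = |10.9° − (-10.4°)| = 21.3°.

21.3°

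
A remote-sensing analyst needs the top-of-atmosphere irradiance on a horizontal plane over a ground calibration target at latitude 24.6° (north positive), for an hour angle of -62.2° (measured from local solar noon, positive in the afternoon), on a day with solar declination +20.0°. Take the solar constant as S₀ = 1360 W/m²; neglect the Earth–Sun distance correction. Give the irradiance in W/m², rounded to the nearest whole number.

736 W/m²

cos θ_z = sin φ sin δ + cos φ cos δ cos H = (0.4163)(0.3420) + (0.9092)(0.9397)(0.4664) = 0.5409.
Top-of-atmosphere irradiance = S₀ cos θ_z = 1360 × 0.5409 = 735.62 W/m².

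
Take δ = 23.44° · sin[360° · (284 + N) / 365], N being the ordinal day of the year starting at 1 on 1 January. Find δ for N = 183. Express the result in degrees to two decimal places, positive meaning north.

360 × (284 + 183) / 365 = 460.603°; sin(460.603°) = 0.9829.
δ = 23.44 × 0.9829 = 23.039° ≈ +23.04°.

+23.04°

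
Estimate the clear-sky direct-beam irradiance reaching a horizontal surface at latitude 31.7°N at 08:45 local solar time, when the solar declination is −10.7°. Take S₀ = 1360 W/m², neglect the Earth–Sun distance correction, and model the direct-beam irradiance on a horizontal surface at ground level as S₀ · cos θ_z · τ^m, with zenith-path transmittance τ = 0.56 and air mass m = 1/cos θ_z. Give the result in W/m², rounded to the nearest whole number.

Hour angle H = 15° × (8.75 − 12) = -48.75°.
cos θ_z = sin(31.7°) sin(-10.7°) + cos(31.7°) cos(-10.7°) cos(-48.75°) = -0.0976 + 0.5512 = 0.4536.
Air mass m = 1/cos θ_z = 1/0.4536 = 2.205; τ^m = 0.56^2.205 = 0.2785.
Surface direct beam = 1360 × 0.4536 × 0.2785 = 171.81 W/m².

172 W/m²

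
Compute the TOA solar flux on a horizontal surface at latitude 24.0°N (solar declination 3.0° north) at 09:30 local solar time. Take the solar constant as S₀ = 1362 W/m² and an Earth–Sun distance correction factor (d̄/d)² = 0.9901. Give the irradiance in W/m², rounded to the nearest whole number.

Hour angle H = 15° × (9.5 − 12) = -37.50°.
cos θ_z = sin(24.0°) sin(3.0°) + cos(24.0°) cos(3.0°) cos(-37.50°) = 0.0213 + 0.7238 = 0.7451.
Top-of-atmosphere irradiance = S₀ (d̄/d)² cos θ_z = 1362 × 0.9901 × 0.7451 = 1004.78 W/m².

1005 W/m²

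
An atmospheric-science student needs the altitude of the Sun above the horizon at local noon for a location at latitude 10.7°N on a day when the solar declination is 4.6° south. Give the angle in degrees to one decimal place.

74.7°

At local solar noon the hour angle is zero, so the elevation is 90° − |φ − δ| = 90° − |10.7° − (-4.6°)| = 90° − 15.3° = 74.7°.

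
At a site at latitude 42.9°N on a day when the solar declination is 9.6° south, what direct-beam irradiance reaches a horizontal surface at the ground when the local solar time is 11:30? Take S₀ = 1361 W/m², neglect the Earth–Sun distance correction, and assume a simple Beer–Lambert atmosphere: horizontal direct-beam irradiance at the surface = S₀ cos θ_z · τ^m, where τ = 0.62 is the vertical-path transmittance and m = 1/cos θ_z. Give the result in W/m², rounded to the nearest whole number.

Hour angle H = 15° × (11.5 − 12) = -7.50°.
cos θ_z = sin(42.9°) sin(-9.6°) + cos(42.9°) cos(-9.6°) cos(-7.50°) = -0.1135 + 0.7161 = 0.6026.
Air mass m = 1/cos θ_z = 1/0.6026 = 1.659; τ^m = 0.62^1.659 = 0.4525.
Surface direct beam = 1361 × 0.6026 × 0.4525 = 371.11 W/m².

371 W/m²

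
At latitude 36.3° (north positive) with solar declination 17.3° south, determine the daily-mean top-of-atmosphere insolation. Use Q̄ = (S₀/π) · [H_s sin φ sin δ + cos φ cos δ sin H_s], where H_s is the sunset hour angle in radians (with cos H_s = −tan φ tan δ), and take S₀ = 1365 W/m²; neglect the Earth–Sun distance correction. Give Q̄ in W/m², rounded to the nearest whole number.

223 W/m²

−tan φ tan δ = −(0.7346)(-0.3115) = 0.2288; H_s = arccos(0.2288) = 76.77°. In radians, H_s = 1.3399.
H_s sin φ sin δ = 1.3399 × 0.5920 × -0.2974 = -0.2359.
cos φ cos δ sin H_s = 0.8059 × 0.9548 × 0.9735 = 0.7491.
Q̄ = (1365/π) × (-0.2359 + 0.7491) = 434.49 × 0.5132 = 222.98 W/m².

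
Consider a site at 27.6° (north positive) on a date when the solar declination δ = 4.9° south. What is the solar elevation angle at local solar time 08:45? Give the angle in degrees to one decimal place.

Hour angle H = 15° × (8.75 − 12) = -48.75°.
cos θ_z = sin(27.6°) sin(-4.9°) + cos(27.6°) cos(-4.9°) cos(-48.75°) = -0.0396 + 0.5822 = 0.5426.
θ_z = arccos(0.5426) = 57.14°, so the elevation is 90° − 57.14° = 32.86°.

32.9°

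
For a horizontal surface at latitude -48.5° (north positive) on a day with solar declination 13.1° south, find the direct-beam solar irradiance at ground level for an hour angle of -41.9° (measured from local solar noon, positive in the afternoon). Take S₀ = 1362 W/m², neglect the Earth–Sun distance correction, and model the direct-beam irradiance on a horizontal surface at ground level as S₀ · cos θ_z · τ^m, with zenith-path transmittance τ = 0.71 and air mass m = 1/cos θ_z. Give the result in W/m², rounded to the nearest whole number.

523 W/m²

cos θ_z = sin(-48.5°) sin(-13.1°) + cos(-48.5°) cos(-13.1°) cos(-41.90°) = 0.1698 + 0.4804 = 0.6502.
Air mass m = 1/cos θ_z = 1/0.6502 = 1.538; τ^m = 0.71^1.538 = 0.5905.
Surface direct beam = 1362 × 0.6502 × 0.5905 = 522.93 W/m².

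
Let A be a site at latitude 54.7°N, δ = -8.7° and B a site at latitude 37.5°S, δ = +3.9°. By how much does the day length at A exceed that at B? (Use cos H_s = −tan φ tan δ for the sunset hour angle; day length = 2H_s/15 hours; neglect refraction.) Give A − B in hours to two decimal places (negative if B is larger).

A: H_s = arccos(−tan 54.7° · tan -8.7°) = 77.52°, so 2H_s/15 = 10.3360 h.
B: H_s = arccos(−tan -37.5° · tan 3.9°) = 87.00°, so 2H_s/15 = 11.6000 h.
A − B = 10.3360 − 11.6000 = -1.2640 h.

-1.26 h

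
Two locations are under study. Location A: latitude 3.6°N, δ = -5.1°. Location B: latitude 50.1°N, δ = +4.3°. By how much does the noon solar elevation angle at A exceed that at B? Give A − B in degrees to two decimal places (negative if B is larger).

+37.10°

A: 90° − |3.6 − (-5.1)| = 81.30°.
B: 90° − |50.1 − (4.3)| = 44.20°.
A − B = 81.30 − 44.20 = 37.10°.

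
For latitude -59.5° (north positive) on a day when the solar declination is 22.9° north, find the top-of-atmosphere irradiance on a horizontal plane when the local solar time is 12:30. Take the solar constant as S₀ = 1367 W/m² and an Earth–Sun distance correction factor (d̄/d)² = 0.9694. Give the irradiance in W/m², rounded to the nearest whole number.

Hour angle H = 15° × (12.5 − 12) = 7.50°.
cos θ_z = sin φ sin δ + cos φ cos δ cos H = (-0.8616)(0.3891) + (0.5075)(0.9212)(0.9914) = 0.1282.
Top-of-atmosphere irradiance = S₀ (d̄/d)² cos θ_z = 1367 × 0.9694 × 0.1282 = 169.89 W/m².

170 W/m²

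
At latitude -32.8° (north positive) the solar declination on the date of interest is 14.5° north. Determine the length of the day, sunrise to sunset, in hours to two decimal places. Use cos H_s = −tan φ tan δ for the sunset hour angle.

10.72 hours

The sunset hour angle satisfies cos H_s = −tan φ tan δ = 0.1667, giving H_s = 80.40°.
Day length = 2 H_s / 15° h⁻¹ = 160.80° / 15 = 10.720 h.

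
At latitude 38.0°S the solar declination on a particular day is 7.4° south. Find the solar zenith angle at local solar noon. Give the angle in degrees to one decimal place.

30.6°

At local solar noon the hour angle is zero, so the zenith angle is |φ − δ| = |-38.0° − (-7.4°)| = 30.6°.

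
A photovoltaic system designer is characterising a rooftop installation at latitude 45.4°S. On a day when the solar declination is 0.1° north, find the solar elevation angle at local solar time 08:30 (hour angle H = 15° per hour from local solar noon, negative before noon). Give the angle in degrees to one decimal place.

Hour angle H = 15° × (8.5 − 12) = -52.50°.
cos θ_z = sin φ sin δ + cos φ cos δ cos H = (-0.7120)(0.0017) + (0.7022)(1.0000)(0.6088) = 0.4263.
θ_z = arccos(0.4263) = 64.77°, so the elevation is 90° − 64.77° = 25.23°.

25.2°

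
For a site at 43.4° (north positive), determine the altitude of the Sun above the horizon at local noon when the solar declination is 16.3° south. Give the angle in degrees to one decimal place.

30.3°

At local solar noon the hour angle is zero, so the elevation is 90° − |φ − δ| = 90° − |43.4° − (-16.3°)| = 90° − 59.7° = 30.3°.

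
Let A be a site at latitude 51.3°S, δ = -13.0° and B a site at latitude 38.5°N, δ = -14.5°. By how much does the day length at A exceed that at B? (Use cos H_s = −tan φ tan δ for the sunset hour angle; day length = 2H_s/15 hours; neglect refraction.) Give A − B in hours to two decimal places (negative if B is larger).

A: H_s = arccos(−tan -51.3° · tan -13.0°) = 106.75°, so 2H_s/15 = 14.2333 h.
B: H_s = arccos(−tan 38.5° · tan -14.5°) = 78.13°, so 2H_s/15 = 10.4173 h.
A − B = 14.2333 − 10.4173 = 3.8160 h.

+3.82 h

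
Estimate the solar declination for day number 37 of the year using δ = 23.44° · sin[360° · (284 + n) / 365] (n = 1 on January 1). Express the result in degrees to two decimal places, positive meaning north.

360 × (284 + 37) / 365 = 316.603°; sin(316.603°) = -0.6870.
δ = 23.44 × -0.6870 = -16.103° ≈ -16.10°.

-16.10°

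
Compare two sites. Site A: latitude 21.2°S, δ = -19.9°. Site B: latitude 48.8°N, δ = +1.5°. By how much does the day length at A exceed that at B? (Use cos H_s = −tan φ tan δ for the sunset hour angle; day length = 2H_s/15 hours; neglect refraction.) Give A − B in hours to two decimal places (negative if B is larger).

+0.85 h

A: H_s = arccos(−tan -21.2° · tan -19.9°) = 98.07°, so 2H_s/15 = 13.0760 h.
B: H_s = arccos(−tan 48.8° · tan 1.5°) = 91.71°, so 2H_s/15 = 12.2280 h.
A − B = 13.0760 − 12.2280 = 0.8480 h.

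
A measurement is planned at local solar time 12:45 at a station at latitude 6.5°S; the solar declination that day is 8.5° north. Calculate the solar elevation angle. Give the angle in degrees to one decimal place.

71.3°

Hour angle H = 15° × (12.75 − 12) = 11.25°.
cos θ_z = sin φ sin δ + cos φ cos δ cos H = (-0.1132)(0.1478) + (0.9936)(0.9890)(0.9808) = 0.9471.
θ_z = arccos(0.9471) = 18.72°, so the elevation is 90° − 18.72° = 71.28°.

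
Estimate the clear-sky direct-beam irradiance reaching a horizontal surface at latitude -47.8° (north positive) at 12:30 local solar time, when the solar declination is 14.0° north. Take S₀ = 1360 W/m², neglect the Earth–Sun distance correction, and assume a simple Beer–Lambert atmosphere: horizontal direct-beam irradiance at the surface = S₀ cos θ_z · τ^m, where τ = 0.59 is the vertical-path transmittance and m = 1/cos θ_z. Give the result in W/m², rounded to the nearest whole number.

205 W/m²

Hour angle H = 15° × (12.5 − 12) = 7.50°.
cos θ_z = sin(-47.8°) sin(14.0°) + cos(-47.8°) cos(14.0°) cos(7.50°) = -0.1792 + 0.6462 = 0.4670.
Air mass m = 1/cos θ_z = 1/0.4670 = 2.141; τ^m = 0.59^2.141 = 0.3231.
Surface direct beam = 1360 × 0.4670 × 0.3231 = 205.21 W/m².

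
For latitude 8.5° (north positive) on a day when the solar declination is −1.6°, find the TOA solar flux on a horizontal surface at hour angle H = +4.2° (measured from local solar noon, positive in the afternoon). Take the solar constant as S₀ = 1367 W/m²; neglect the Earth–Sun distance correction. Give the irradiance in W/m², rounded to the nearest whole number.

1342 W/m²

With φ = 8.5°, δ = -1.6°, H = 4.20°: sin φ sin δ = -0.0041, cos φ cos δ cos H = 0.9860, so cos θ_z = 0.9819.
Top-of-atmosphere irradiance = S₀ cos θ_z = 1367 × 0.9819 = 1342.26 W/m².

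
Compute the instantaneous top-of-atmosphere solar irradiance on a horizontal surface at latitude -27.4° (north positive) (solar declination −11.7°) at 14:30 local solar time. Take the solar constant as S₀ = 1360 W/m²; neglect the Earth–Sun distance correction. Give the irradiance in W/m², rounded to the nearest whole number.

1065 W/m²

Hour angle H = 15° × (14.5 − 12) = 37.50°.
cos θ_z = sin φ sin δ + cos φ cos δ cos H = (-0.4602)(-0.2028) + (0.8878)(0.9792)(0.7934) = 0.7831.
Top-of-atmosphere irradiance = S₀ cos θ_z = 1360 × 0.7831 = 1065.02 W/m².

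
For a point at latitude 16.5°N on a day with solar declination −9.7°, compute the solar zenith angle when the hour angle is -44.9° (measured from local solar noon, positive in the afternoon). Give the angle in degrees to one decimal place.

51.6°

cos θ_z = sin φ sin δ + cos φ cos δ cos H = (0.2840)(-0.1685) + (0.9588)(0.9857)(0.7083) = 0.6216.
θ_z = arccos(0.6216) = 51.57°.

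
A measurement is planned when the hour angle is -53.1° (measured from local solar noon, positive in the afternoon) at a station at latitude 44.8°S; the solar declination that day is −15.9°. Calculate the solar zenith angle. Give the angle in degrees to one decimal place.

With φ = -44.8°, δ = -15.9°, H = -53.10°: sin φ sin δ = 0.1930, cos φ cos δ cos H = 0.4097, so cos θ_z = 0.6027.
θ_z = arccos(0.6027) = 52.94°.

52.9°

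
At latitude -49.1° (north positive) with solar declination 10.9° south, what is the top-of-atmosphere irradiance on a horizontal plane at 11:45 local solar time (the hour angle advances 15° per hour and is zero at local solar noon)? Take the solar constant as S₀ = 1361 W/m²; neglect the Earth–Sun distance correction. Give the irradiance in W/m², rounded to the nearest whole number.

Hour angle H = 15° × (11.75 − 12) = -3.75°.
cos θ_z = sin φ sin δ + cos φ cos δ cos H = (-0.7559)(-0.1891) + (0.6547)(0.9820)(0.9979) = 0.7845.
Top-of-atmosphere irradiance = S₀ cos θ_z = 1361 × 0.7845 = 1067.70 W/m².

1068 W/m²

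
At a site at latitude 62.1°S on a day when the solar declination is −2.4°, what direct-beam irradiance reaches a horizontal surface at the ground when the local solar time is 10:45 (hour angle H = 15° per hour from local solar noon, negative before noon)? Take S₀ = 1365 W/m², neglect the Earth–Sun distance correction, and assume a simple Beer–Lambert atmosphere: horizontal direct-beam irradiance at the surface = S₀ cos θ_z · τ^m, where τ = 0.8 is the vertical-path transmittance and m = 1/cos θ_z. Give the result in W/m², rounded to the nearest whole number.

Hour angle H = 15° × (10.75 − 12) = -18.75°.
cos θ_z = sin φ sin δ + cos φ cos δ cos H = (-0.8838)(-0.0419) + (0.4679)(0.9991)(0.9469) = 0.4797.
Air mass m = 1/cos θ_z = 1/0.4797 = 2.085; τ^m = 0.8^2.085 = 0.6280.
Surface direct beam = 1365 × 0.4797 × 0.6280 = 411.21 W/m².

411 W/m²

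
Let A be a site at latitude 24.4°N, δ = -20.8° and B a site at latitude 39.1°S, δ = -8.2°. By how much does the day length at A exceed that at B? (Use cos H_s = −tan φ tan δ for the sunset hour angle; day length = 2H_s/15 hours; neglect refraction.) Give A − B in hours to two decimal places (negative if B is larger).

-2.22 h

A: H_s = arccos(−tan 24.4° · tan -20.8°) = 80.08°, so 2H_s/15 = 10.6773 h.
B: H_s = arccos(−tan -39.1° · tan -8.2°) = 96.73°, so 2H_s/15 = 12.8973 h.
A − B = 10.6773 − 12.8973 = -2.2200 h.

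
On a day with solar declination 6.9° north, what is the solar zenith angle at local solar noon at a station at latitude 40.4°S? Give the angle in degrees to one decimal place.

At local solar noon the hour angle is zero, so the zenith angle is |φ − δ| = |-40.4° − (6.9°)| = 47.3°.

47.3°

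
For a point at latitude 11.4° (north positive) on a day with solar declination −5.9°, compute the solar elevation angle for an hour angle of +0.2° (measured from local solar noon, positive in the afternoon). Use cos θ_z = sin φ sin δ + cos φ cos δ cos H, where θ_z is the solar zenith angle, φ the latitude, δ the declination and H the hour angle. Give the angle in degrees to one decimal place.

72.7°

With φ = 11.4°, δ = -5.9°, H = 0.20°: sin φ sin δ = -0.0203, cos φ cos δ cos H = 0.9751, so cos θ_z = 0.9548.
θ_z = arccos(0.9548) = 17.29°, so the elevation is 90° − 17.29° = 72.71°.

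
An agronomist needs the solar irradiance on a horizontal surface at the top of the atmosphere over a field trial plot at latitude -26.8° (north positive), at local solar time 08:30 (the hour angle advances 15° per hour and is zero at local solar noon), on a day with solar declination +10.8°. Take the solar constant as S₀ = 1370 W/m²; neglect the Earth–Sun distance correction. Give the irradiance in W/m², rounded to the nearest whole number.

615 W/m²

Hour angle H = 15° × (8.5 − 12) = -52.50°.
With φ = -26.8°, δ = 10.8°, H = -52.50°: sin φ sin δ = -0.0845, cos φ cos δ cos H = 0.5337, so cos θ_z = 0.4492.
Top-of-atmosphere irradiance = S₀ cos θ_z = 1370 × 0.4492 = 615.40 W/m².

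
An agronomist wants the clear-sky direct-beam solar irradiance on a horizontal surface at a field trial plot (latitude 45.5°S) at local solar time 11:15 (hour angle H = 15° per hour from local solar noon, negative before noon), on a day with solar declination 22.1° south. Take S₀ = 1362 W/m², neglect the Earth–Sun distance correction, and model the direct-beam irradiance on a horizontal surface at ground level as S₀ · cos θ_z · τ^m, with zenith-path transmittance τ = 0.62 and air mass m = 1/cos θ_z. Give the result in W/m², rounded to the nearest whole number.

Hour angle H = 15° × (11.25 − 12) = -11.25°.
cos θ_z = sin(-45.5°) sin(-22.1°) + cos(-45.5°) cos(-22.1°) cos(-11.25°) = 0.2683 + 0.6369 = 0.9052.
Air mass m = 1/cos θ_z = 1/0.9052 = 1.105; τ^m = 0.62^1.105 = 0.5896.
Surface direct beam = 1362 × 0.9052 × 0.5896 = 726.91 W/m².

727 W/m²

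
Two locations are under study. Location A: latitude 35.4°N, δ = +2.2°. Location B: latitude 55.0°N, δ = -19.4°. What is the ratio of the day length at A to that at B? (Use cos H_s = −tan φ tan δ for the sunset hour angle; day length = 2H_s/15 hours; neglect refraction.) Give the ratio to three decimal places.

A: H_s = arccos(−tan 35.4° · tan 2.2°) = 91.56°, so 2H_s/15 = 12.2080 h.
B: H_s = arccos(−tan 55.0° · tan -19.4°) = 59.81°, so 2H_s/15 = 7.9747 h.
Ratio A/B = 12.2080 / 7.9747 = 1.5308.

1.531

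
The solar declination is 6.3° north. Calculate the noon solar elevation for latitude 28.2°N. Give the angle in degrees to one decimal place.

At local solar noon the hour angle is zero, so the elevation is 90° − |φ − δ| = 90° − |28.2° − (6.3°)| = 90° − 21.9° = 68.1°.

68.1°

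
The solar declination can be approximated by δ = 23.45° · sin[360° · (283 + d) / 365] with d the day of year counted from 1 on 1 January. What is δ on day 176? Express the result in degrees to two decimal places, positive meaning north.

+23.42°

360 × (283 + 176) / 365 = 452.712°; sin(452.712°) = 0.9989.
δ = 23.45 × 0.9989 = 23.424° ≈ +23.42°.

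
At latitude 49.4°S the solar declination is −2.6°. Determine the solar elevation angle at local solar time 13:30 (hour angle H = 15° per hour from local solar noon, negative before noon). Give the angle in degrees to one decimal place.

39.4°

Hour angle H = 15° × (13.5 − 12) = 22.50°.
cos θ_z = sin φ sin δ + cos φ cos δ cos H = (-0.7593)(-0.0454) + (0.6508)(0.9990)(0.9239) = 0.6351.
θ_z = arccos(0.6351) = 50.57°, so the elevation is 90° − 50.57° = 39.43°.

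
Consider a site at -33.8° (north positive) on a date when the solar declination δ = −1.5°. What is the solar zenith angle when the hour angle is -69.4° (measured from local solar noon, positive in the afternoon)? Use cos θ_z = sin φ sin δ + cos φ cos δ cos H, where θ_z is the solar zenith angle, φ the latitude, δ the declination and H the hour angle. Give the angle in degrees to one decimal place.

72.1°

cos θ_z = sin φ sin δ + cos φ cos δ cos H = (-0.5563)(-0.0262) + (0.8310)(0.9997)(0.3518) = 0.3068.
θ_z = arccos(0.3068) = 72.13°.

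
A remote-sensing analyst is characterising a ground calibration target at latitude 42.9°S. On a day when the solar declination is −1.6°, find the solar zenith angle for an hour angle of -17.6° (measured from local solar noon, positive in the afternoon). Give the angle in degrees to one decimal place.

cos θ_z = sin(-42.9°) sin(-1.6°) + cos(-42.9°) cos(-1.6°) cos(-17.60°) = 0.0190 + 0.6980 = 0.7170.
θ_z = arccos(0.7170) = 44.19°.

44.2°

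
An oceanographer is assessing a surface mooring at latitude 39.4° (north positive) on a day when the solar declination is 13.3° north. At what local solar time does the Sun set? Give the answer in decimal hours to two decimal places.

The sunset hour angle satisfies cos H_s = −tan φ tan δ = -0.1942, giving H_s = 101.20°.
Sunset is at 12 + H_s/15 = 12 + 6.747 = 18.747 h local solar time.

18.75 h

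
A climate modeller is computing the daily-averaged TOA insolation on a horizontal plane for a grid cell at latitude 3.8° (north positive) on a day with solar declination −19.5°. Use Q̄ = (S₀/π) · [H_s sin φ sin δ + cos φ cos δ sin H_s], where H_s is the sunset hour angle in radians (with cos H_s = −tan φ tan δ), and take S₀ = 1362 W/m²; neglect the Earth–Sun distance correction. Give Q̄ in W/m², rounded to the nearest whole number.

cos H_s = −tan(3.8°) · tan(-19.5°) = 0.0235, so H_s = arccos(0.0235) = 88.65°. In radians, H_s = 1.5472.
H_s sin φ sin δ = 1.5472 × 0.0663 × -0.3338 = -0.0342.
cos φ cos δ sin H_s = 0.9978 × 0.9426 × 0.9997 = 0.9402.
Q̄ = (1362/π) × (-0.0342 + 0.9402) = 433.54 × 0.9060 = 392.79 W/m².

393 W/m²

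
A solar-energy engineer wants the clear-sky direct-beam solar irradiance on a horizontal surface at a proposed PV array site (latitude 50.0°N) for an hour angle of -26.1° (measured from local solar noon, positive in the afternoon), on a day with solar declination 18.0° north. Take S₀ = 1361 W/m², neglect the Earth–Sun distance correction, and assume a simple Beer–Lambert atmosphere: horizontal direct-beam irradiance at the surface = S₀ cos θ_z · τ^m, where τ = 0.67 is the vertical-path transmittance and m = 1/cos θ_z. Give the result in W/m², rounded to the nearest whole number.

cos θ_z = sin φ sin δ + cos φ cos δ cos H = (0.7660)(0.3090) + (0.6428)(0.9511)(0.8980) = 0.7857.
Air mass m = 1/cos θ_z = 1/0.7857 = 1.273; τ^m = 0.67^1.273 = 0.6006.
Surface direct beam = 1361 × 0.7857 × 0.6006 = 642.24 W/m².

642 W/m²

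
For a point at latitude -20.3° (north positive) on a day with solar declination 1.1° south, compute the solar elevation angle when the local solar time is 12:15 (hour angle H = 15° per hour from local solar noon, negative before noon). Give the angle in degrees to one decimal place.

Hour angle H = 15° × (12.25 − 12) = 3.75°.
cos θ_z = sin φ sin δ + cos φ cos δ cos H = (-0.3469)(-0.0192) + (0.9379)(0.9998)(0.9979) = 0.9424.
θ_z = arccos(0.9424) = 19.54°, so the elevation is 90° − 19.54° = 70.46°.

70.5°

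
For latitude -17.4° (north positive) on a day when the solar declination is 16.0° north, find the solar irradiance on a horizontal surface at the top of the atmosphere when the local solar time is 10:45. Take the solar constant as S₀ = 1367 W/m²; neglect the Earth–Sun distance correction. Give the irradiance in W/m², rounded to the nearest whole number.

Hour angle H = 15° × (10.75 − 12) = -18.75°.
cos θ_z = sin(-17.4°) sin(16.0°) + cos(-17.4°) cos(16.0°) cos(-18.75°) = -0.0824 + 0.8686 = 0.7862.
Top-of-atmosphere irradiance = S₀ cos θ_z = 1367 × 0.7862 = 1074.74 W/m².

1075 W/m²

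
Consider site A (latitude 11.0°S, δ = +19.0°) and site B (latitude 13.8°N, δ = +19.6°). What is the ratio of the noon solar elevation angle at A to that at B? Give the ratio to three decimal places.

A: 90° − |-11.0 − (19.0)| = 60.00°.
B: 90° − |13.8 − (19.6)| = 84.20°.
Ratio A/B = 60.0000 / 84.2000 = 0.7126.

0.713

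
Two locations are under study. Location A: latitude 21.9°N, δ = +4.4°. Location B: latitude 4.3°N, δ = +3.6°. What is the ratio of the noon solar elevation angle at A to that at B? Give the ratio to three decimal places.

A: 90° − |21.9 − (4.4)| = 72.50°.
B: 90° − |4.3 − (3.6)| = 89.30°.
Ratio A/B = 72.5000 / 89.3000 = 0.8119.

0.812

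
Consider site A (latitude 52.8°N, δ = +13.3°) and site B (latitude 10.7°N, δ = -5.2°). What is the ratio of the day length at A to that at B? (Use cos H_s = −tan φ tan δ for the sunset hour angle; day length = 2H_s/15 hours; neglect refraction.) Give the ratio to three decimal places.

A: H_s = arccos(−tan 52.8° · tan 13.3°) = 108.15°, so 2H_s/15 = 14.4200 h.
B: H_s = arccos(−tan 10.7° · tan -5.2°) = 89.01°, so 2H_s/15 = 11.8680 h.
Ratio A/B = 14.4200 / 11.8680 = 1.2150.

1.215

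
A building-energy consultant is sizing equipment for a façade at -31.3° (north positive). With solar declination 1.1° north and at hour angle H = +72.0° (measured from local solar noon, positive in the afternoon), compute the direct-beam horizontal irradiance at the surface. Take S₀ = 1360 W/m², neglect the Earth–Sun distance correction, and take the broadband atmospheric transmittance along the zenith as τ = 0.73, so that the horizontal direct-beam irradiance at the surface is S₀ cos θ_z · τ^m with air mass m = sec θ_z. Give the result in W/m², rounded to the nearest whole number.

cos θ_z = sin(-31.3°) sin(1.1°) + cos(-31.3°) cos(1.1°) cos(72.00°) = -0.0100 + 0.2640 = 0.2540.
Air mass m = 1/cos θ_z = 1/0.2540 = 3.937; τ^m = 0.73^3.937 = 0.2897.
Surface direct beam = 1360 × 0.2540 × 0.2897 = 100.07 W/m².

100 W/m²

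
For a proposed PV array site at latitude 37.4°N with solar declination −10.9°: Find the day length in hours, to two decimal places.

10.87 hours

cos H_s = −tan(37.4°) · tan(-10.9°) = 0.1472, so H_s = arccos(0.1472) = 81.54°.
Day length = 2 H_s / 15° h⁻¹ = 163.08° / 15 = 10.872 h.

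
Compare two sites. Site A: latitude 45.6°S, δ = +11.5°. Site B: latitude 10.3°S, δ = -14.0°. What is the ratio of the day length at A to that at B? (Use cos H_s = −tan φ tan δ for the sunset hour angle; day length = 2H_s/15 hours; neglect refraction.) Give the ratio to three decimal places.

0.842

A: H_s = arccos(−tan -45.6° · tan 11.5°) = 78.01°, so 2H_s/15 = 10.4013 h.
B: H_s = arccos(−tan -10.3° · tan -14.0°) = 92.60°, so 2H_s/15 = 12.3467 h.
Ratio A/B = 10.4013 / 12.3467 = 0.8424.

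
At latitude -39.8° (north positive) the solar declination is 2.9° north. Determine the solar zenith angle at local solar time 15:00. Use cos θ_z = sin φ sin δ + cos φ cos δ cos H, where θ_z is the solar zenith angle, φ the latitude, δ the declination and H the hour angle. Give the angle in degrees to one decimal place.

59.3°

Hour angle H = 15° × (15 − 12) = 45.00°.
With φ = -39.8°, δ = 2.9°, H = 45.00°: sin φ sin δ = -0.0324, cos φ cos δ cos H = 0.5426, so cos θ_z = 0.5102.
θ_z = arccos(0.5102) = 59.32°.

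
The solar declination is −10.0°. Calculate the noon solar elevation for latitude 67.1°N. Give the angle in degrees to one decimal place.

12.9°

At local solar noon the hour angle is zero, so the elevation is 90° − |φ − δ| = 90° − |67.1° − (-10.0°)| = 90° − 77.1° = 12.9°.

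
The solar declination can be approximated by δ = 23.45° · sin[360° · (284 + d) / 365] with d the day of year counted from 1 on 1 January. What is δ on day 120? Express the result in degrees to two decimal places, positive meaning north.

+14.59°

360 × (284 + 120) / 365 = 398.466°; sin(398.466°) = 0.6221.
δ = 23.45 × 0.6221 = 14.588° ≈ +14.59°.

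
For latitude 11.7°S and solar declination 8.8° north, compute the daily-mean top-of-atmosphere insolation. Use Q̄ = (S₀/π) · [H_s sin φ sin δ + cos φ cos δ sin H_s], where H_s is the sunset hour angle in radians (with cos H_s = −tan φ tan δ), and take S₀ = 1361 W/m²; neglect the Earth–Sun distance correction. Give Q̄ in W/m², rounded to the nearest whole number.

398 W/m²

The sunset hour angle satisfies cos H_s = −tan φ tan δ = 0.0321, giving H_s = 88.16°. In radians, H_s = 1.5387.
H_s sin φ sin δ = 1.5387 × -0.2028 × 0.1530 = -0.0477.
cos φ cos δ sin H_s = 0.9792 × 0.9882 × 0.9995 = 0.9672.
Q̄ = (1361/π) × (-0.0477 + 0.9672) = 433.22 × 0.9195 = 398.35 W/m².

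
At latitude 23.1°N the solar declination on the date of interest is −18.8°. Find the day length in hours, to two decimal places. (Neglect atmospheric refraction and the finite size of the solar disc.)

10.89 hours

cos H_s = −tan(23.1°) · tan(-18.8°) = 0.1452, so H_s = arccos(0.1452) = 81.65°.
Day length = 2 H_s / 15° h⁻¹ = 163.30° / 15 = 10.887 h.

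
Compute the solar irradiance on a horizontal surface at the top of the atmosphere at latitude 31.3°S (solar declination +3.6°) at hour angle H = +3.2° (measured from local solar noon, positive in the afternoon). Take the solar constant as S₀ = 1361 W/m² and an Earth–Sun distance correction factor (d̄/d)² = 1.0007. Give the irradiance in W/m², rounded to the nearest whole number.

1115 W/m²

cos θ_z = sin(-31.3°) sin(3.6°) + cos(-31.3°) cos(3.6°) cos(3.20°) = -0.0326 + 0.8514 = 0.8188.
Top-of-atmosphere irradiance = S₀ (d̄/d)² cos θ_z = 1361 × 1.0007 × 0.8188 = 1115.17 W/m².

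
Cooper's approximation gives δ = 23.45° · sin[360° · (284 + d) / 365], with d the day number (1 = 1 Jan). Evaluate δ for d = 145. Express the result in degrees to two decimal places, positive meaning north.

+20.92°

360 × (284 + 145) / 365 = 423.123°; sin(423.123°) = 0.8920.
δ = 23.45 × 0.8920 = 20.917° ≈ +20.92°.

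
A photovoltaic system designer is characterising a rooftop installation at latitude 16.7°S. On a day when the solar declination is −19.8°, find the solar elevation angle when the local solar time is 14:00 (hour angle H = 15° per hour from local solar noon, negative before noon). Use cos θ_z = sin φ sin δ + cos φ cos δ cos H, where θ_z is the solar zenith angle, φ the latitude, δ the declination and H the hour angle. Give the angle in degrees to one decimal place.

Hour angle H = 15° × (14 − 12) = 30.00°.
cos θ_z = sin φ sin δ + cos φ cos δ cos H = (-0.2874)(-0.3387) + (0.9578)(0.9409)(0.8660) = 0.8778.
θ_z = arccos(0.8778) = 28.62°, so the elevation is 90° − 28.62° = 61.38°.

61.4°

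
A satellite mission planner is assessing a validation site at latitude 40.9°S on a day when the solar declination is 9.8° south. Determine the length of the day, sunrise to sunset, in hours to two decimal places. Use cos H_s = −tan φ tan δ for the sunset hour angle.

−tan φ tan δ = −(-0.8662)(-0.1727) = -0.1496; H_s = arccos(-0.1496) = 98.60°.
Day length = 2 H_s / 15° h⁻¹ = 197.20° / 15 = 13.147 h.

13.15 hours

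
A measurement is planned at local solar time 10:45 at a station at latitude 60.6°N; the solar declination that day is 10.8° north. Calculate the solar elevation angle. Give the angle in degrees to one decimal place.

38.3°

Hour angle H = 15° × (10.75 − 12) = -18.75°.
cos θ_z = sin(60.6°) sin(10.8°) + cos(60.6°) cos(10.8°) cos(-18.75°) = 0.1632 + 0.4566 = 0.6198.
θ_z = arccos(0.6198) = 51.70°, so the elevation is 90° − 51.70° = 38.30°.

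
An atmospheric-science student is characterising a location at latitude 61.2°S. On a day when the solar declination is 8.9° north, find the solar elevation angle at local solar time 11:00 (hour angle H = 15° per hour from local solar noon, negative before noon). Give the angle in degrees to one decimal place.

18.9°

Hour angle H = 15° × (11 − 12) = -15.00°.
With φ = -61.2°, δ = 8.9°, H = -15.00°: sin φ sin δ = -0.1356, cos φ cos δ cos H = 0.4597, so cos θ_z = 0.3241.
θ_z = arccos(0.3241) = 71.09°, so the elevation is 90° − 71.09° = 18.91°.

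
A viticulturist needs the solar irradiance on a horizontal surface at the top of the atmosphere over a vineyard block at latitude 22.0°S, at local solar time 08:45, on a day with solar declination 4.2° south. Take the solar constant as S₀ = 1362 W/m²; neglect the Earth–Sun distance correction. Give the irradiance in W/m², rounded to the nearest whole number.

868 W/m²

Hour angle H = 15° × (8.75 − 12) = -48.75°.
cos θ_z = sin(-22.0°) sin(-4.2°) + cos(-22.0°) cos(-4.2°) cos(-48.75°) = 0.0274 + 0.6097 = 0.6371.
Top-of-atmosphere irradiance = S₀ cos θ_z = 1362 × 0.6371 = 867.73 W/m².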